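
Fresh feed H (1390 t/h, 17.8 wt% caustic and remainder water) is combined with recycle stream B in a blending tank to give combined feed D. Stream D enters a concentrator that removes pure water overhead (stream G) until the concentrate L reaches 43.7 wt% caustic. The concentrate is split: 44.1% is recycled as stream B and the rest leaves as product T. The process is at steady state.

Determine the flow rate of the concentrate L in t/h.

Overall caustic balance (none leaves overhead): caustic in fresh feed = caustic in product, i.e. 1390×0.178 = (1−0.441)·L·0.437.
L = 247.42/(0.437×0.559) = 1012.8 t/h.

1013 t/h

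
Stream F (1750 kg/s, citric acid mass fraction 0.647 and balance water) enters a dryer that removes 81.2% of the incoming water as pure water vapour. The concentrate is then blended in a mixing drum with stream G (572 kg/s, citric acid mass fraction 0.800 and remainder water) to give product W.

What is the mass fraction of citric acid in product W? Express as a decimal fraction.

0.873

Vapour removed = 0.812×0.353×1750 = 501.61 kg/s; concentrate = 1248.4 kg/s.
citric acid reaching the mixer = 1132.2 (from concentrate) + 572×0.800 = 1589.8 kg/s.
Product flow = 1248.4 + 572 = 1820.4 kg/s; citric acid fraction = 0.873.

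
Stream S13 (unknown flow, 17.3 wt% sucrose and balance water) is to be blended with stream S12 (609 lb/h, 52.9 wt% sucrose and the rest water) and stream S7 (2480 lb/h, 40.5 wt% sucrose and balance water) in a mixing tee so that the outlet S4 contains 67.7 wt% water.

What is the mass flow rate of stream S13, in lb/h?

2192 lb/h

Let S13 be the unknown flow. Total out = 3089 + S13.
water balance: 1762.4 + 0.827·S13 = 0.677·(3089 + S13)
(0.827 − 0.677)·S13 = 0.677×3089 − 1762.4 = 328.81
S13 = 328.81 / 0.150 = 2192.1 lb/h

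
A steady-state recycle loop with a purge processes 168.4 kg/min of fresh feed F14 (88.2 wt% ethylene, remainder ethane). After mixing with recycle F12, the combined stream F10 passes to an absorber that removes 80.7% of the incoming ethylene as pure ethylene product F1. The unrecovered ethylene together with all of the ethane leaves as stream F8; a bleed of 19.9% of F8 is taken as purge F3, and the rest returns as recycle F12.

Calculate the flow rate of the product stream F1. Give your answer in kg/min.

ethylene in F10: m_A = 168.4×0.882 + (1−0.199)·(1−0.807)·m_A, so m_A = 148.53/0.8454 = 175.69 kg/min.
Product F1 = 0.807×175.69 = 141.78 kg/min.

141.8 kg/min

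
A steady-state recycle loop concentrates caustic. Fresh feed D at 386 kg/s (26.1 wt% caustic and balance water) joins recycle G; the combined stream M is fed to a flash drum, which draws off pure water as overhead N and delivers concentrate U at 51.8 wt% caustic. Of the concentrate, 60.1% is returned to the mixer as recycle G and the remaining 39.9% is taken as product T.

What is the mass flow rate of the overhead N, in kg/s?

Overall caustic balance (none leaves overhead): caustic in fresh feed = caustic in product, i.e. 386×0.261 = (1−0.601)·U·0.518.
U = 100.75/(0.518×0.399) = 487.44 kg/s.
Recycle G = 0.601×487.44 = 292.95 kg/s.
Combined feed M = 386 + 292.95 = 678.95 kg/s.
Overhead N = M − U = 678.95 − 487.44 = 191.51 kg/s.

191.5 kg/s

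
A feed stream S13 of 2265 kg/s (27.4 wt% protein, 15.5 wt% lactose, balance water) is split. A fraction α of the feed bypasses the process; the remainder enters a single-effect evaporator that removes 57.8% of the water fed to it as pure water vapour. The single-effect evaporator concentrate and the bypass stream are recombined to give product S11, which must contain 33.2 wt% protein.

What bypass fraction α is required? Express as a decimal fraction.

All 2265×0.274 = 620.61 kg/s of protein reaches S11, so S11 = 620.61/0.332 = 1869.3 kg/s and vapour = 395.69 kg/s.
The evaporator receives (1−α)·2265 of feed at 0.571 water and removes 0.578 of that water:
0.578×0.571×(1−α)×2265 = 395.69
(1−α) = 395.69/747.54 = 0.5293;  α = 0.4707.

0.471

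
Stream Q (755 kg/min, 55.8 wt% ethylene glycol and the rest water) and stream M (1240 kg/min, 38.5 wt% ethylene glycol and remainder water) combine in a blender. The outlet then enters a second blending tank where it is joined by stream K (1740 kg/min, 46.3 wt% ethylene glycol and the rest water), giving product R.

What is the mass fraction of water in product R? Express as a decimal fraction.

Overall, product flow = 3735 kg/min.
water in = 755×0.442 + 1240×0.615 + 1740×0.537 = 2030.7 kg/min.
water fraction in R = 0.5437.

0.5437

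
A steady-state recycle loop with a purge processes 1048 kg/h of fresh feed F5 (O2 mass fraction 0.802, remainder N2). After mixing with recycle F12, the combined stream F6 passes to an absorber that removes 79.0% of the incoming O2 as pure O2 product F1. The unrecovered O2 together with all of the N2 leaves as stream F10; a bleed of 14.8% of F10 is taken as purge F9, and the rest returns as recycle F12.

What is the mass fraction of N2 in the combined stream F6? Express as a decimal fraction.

0.578

N2 enters only via F5 and leaves only via the purge: 1048×0.198 = 0.148×(N2 in F10), and the absorber passes all N2, so N2 in F6 = N2 in F10 = 1402.1 kg/h.
O2 in F6: m_A = 1048×0.802 + (1−0.148)·(1−0.790)·m_A, so m_A = 840.5/0.8211 = 1023.6 kg/h.
F6 = 1023.6 + 1402.1 = 2425.7 kg/h.
N2 fraction in F6 = 1402.1/2425.7 = 0.578.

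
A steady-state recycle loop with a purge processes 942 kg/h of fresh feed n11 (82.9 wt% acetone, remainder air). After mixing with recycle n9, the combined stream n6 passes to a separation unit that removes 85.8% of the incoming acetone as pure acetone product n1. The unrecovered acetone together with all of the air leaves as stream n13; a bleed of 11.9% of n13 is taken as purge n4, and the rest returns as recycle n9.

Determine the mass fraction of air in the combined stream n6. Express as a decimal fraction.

0.6026

air enters only via n11 and leaves only via the purge: 942×0.171 = 0.119×(air in n13), and the separation unit passes all air, so air in n6 = air in n13 = 1353.6 kg/h.
acetone in n6: m_A = 942×0.829 + (1−0.119)·(1−0.858)·m_A, so m_A = 780.92/0.8749 = 892.58 kg/h.
n6 = 892.58 + 1353.6 = 2246.2 kg/h.
air fraction in n6 = 1353.6/2246.2 = 0.6026.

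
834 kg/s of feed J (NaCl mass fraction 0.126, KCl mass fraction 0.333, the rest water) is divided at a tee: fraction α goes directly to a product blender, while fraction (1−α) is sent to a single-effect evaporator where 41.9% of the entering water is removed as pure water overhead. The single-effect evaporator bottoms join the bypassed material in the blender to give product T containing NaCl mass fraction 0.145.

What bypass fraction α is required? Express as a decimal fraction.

All 834×0.126 = 105.08 kg/s of NaCl reaches T, so T = 105.08/0.145 = 724.72 kg/s and vapour = 109.28 kg/s.
The evaporator receives (1−α)·834 of feed at 0.541 water and removes 0.419 of that water:
0.419×0.541×(1−α)×834 = 109.28
(1−α) = 109.28/189.05 = 0.5781;  α = 0.4219.

0.422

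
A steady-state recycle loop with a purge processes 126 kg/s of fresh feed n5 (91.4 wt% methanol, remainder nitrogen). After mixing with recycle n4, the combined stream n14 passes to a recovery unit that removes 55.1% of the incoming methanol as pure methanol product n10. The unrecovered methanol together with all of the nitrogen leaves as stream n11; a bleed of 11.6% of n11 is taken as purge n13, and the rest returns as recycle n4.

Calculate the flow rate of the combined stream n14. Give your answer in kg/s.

284.4 kg/s

nitrogen enters only via n5 and leaves only via the purge: 126×0.086 = 0.116×(nitrogen in n11), and the recovery unit passes all nitrogen, so nitrogen in n14 = nitrogen in n11 = 93.414 kg/s.
methanol in n14: m_A = 126×0.914 + (1−0.116)·(1−0.551)·m_A, so m_A = 115.16/0.6031 = 190.96 kg/s.
n14 = 190.96 + 93.414 = 284.37 kg/s.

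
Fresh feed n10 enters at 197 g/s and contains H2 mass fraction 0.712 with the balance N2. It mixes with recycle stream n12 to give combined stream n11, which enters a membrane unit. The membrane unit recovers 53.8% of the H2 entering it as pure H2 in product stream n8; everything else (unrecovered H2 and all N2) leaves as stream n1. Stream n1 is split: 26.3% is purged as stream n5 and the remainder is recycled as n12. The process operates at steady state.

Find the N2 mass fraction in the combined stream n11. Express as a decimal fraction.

N2 enters only via n10 and leaves only via the purge: 197×0.288 = 0.263×(N2 in n1), and the membrane unit passes all N2, so N2 in n11 = N2 in n1 = 215.73 g/s.
H2 in n11: m_A = 197×0.712 + (1−0.263)·(1−0.538)·m_A, so m_A = 140.26/0.6595 = 212.68 g/s.
n11 = 212.68 + 215.73 = 428.41 g/s.
N2 fraction in n11 = 215.73/428.41 = 0.504.

0.504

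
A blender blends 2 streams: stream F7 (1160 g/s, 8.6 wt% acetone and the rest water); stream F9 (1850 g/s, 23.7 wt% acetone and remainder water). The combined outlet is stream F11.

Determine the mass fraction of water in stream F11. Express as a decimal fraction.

0.821

Total flow out = 1160 + 1850 = 3010 g/s.
water in = 1160×0.914 + 1850×0.763 = 2471.8 g/s.
water mass fraction in F11 = 2471.8/3010 = 0.821.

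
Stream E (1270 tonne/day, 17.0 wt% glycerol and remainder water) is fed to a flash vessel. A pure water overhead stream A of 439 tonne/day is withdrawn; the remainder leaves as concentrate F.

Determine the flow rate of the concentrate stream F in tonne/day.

831 tonne/day

Concentrate = 1270 − 439 = 831 tonne/day.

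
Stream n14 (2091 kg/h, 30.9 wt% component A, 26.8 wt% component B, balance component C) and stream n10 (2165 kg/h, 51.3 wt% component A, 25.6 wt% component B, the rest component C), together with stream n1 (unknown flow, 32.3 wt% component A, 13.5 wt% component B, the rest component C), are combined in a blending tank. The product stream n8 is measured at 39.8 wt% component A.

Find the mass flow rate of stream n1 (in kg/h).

838.3 kg/h

Let n1 be the unknown flow. Total out = 4256 + n1.
component A balance: 1756.8 + 0.323·n1 = 0.398·(4256 + n1)
(0.323 − 0.398)·n1 = 0.398×4256 − 1756.8 = -62.876
n1 = -62.876 / -0.075 = 838.35 kg/h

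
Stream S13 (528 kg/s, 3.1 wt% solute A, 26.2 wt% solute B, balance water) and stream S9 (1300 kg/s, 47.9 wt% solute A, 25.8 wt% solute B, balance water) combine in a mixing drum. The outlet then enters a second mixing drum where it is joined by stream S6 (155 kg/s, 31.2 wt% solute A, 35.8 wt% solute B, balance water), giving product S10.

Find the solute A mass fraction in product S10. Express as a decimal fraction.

0.347

Overall, product flow = 1983 kg/s.
solute A in = 528×0.031 + 1300×0.479 + 155×0.312 = 687.43 kg/s.
solute A fraction in S10 = 0.347.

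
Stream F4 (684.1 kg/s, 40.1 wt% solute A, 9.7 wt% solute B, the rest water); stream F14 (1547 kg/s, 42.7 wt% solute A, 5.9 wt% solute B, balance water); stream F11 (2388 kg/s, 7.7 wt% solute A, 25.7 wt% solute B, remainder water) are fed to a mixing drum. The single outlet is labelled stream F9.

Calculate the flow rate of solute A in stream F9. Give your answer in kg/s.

solute A out = solute A in = 684.1×0.401 + 1547×0.427 + 2388×0.077 = 1118.8 kg/s.

1119 kg/s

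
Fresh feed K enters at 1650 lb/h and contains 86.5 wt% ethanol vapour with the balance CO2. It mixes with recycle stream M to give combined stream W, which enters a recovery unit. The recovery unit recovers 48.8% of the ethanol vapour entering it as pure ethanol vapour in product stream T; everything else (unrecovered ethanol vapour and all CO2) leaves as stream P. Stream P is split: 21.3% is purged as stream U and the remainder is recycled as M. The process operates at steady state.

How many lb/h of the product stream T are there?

ethanol vapour in W: m_A = 1650×0.865 + (1−0.213)·(1−0.488)·m_A, so m_A = 1427.2/0.5971 = 2390.5 lb/h.
Product T = 0.488×2390.5 = 1166.6 lb/h.

1167 lb/h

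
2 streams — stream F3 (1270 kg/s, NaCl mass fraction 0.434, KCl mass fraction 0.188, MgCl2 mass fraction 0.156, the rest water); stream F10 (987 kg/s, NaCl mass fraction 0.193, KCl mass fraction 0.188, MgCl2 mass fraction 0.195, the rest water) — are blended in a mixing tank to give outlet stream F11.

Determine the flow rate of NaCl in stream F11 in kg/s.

741.7 kg/s

NaCl out = NaCl in = 1270×0.434 + 987×0.193 = 741.67 kg/s.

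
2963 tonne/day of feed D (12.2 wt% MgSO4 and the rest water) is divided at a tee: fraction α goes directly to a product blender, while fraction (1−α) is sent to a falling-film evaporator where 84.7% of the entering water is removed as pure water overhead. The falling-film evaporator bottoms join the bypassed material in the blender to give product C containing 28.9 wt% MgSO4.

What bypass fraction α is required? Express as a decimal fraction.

All 2963×0.122 = 361.49 tonne/day of MgSO4 reaches C, so C = 361.49/0.289 = 1250.8 tonne/day and vapour = 1712.2 tonne/day.
The evaporator receives (1−α)·2963 of feed at 0.878 water and removes 0.847 of that water:
0.847×0.878×(1−α)×2963 = 1712.2
(1−α) = 1712.2/2203.5 = 0.7770;  α = 0.2230.

0.223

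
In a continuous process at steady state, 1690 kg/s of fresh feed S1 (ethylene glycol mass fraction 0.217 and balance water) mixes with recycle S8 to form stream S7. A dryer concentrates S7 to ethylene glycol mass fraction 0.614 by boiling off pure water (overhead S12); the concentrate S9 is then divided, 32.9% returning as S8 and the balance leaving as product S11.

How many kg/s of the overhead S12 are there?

Overall ethylene glycol balance (none leaves overhead): ethylene glycol in fresh feed = ethylene glycol in product, i.e. 1690×0.217 = (1−0.329)·S9·0.614.
S9 = 366.73/(0.614×0.671) = 890.13 kg/s.
Recycle S8 = 0.329×890.13 = 292.85 kg/s.
Combined feed S7 = 1690 + 292.85 = 1982.9 kg/s.
Overhead S12 = S7 − S9 = 1982.9 − 890.13 = 1092.7 kg/s.

1093 kg/s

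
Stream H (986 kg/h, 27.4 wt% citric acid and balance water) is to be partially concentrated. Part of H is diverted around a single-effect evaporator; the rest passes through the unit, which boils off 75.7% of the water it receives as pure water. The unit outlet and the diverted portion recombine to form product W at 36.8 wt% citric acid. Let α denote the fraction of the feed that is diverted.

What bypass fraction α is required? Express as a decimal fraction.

All 986×0.274 = 270.16 kg/h of citric acid reaches W, so W = 270.16/0.368 = 734.14 kg/h and vapour = 251.86 kg/h.
The evaporator receives (1−α)·986 of feed at 0.726 water and removes 0.757 of that water:
0.757×0.726×(1−α)×986 = 251.86
(1−α) = 251.86/541.89 = 0.4648;  α = 0.5352.

0.535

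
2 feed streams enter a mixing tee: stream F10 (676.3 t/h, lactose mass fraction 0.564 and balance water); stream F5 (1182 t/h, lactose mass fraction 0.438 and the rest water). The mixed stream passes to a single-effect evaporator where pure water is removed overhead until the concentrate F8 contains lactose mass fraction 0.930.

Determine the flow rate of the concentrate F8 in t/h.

966.8 t/h

lactose entering = 676.3×0.564 + 1182×0.438 = 899.15 t/h.
All lactose reports to F8, so F8 = 899.15/0.930 = 966.83 t/h.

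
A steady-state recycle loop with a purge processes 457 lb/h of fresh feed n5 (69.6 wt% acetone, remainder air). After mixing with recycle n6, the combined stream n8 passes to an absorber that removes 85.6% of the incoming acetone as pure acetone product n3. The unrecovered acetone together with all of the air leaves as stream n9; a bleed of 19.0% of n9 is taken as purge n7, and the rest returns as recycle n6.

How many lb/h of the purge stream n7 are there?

148.8 lb/h

air enters only via n5 and leaves only via the purge: 457×0.304 = 0.190×(air in n9), and the absorber passes all air, so air in n8 = air in n9 = 731.2 lb/h.
acetone in n8: m_A = 457×0.696 + (1−0.190)·(1−0.856)·m_A, so m_A = 318.07/0.8834 = 360.07 lb/h.
n9 = (1−0.856)×360.07 + 731.2 = 783.05 lb/h.
Purge n7 = 0.190×783.05 = 148.78 lb/h.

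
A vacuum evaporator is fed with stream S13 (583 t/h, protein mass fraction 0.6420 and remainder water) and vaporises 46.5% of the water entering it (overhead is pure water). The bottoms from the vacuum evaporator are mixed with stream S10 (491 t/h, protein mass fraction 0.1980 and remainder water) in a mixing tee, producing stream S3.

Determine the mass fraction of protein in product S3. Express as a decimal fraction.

Vapour removed = 0.465×0.358×583 = 97.052 t/h; concentrate = 485.95 t/h.
protein reaching the mixer = 374.29 (from concentrate) + 491×0.198 = 471.5 t/h.
Product flow = 485.95 + 491 = 976.95 t/h; protein fraction = 0.4826.

0.4826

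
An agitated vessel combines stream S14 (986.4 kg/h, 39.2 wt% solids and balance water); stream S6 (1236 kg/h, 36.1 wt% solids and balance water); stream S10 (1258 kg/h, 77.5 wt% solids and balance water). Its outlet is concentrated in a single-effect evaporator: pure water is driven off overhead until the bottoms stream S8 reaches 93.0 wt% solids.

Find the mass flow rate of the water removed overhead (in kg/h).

solids entering = 986.4×0.392 + 1236×0.361 + 1258×0.775 = 1807.8 kg/h.
All solids reports to S8, so S8 = 1807.8/0.930 = 1943.9 kg/h.
Total feed = 3480.4 kg/h; overhead = 3480.4 − 1943.9 = 1536.5 kg/h.

1537 kg/h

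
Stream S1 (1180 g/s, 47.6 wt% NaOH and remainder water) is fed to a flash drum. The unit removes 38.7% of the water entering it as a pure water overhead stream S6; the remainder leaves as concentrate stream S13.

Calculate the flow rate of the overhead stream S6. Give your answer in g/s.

239.3 g/s

water entering = 1180×0.524 = 618.32 g/s; overhead removed = 0.387×618.32 = 239.29 g/s.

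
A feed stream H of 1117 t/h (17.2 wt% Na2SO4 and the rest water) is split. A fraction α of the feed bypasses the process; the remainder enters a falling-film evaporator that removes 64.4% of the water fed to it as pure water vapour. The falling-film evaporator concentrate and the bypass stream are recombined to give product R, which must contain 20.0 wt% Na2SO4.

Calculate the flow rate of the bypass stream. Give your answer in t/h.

All 1117×0.172 = 192.12 t/h of Na2SO4 reaches R, so R = 192.12/0.200 = 960.62 t/h and vapour = 156.38 t/h.
The evaporator receives (1−α)·1117 of feed at 0.828 water and removes 0.644 of that water:
0.644×0.828×(1−α)×1117 = 156.38
(1−α) = 156.38/595.62 = 0.2625;  α = 0.7375.
Bypass flow = 0.7375×1117 = 823.73 t/h.

823.7 t/h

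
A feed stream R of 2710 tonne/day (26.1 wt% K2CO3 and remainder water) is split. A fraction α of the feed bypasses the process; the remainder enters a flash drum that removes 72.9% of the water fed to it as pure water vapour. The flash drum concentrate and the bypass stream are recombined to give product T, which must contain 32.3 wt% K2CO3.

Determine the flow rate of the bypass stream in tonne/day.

1744 tonne/day

All 2710×0.261 = 707.31 tonne/day of K2CO3 reaches T, so T = 707.31/0.323 = 2189.8 tonne/day and vapour = 520.19 tonne/day.
The evaporator receives (1−α)·2710 of feed at 0.739 water and removes 0.729 of that water:
0.729×0.739×(1−α)×2710 = 520.19
(1−α) = 520.19/1460 = 0.3563;  α = 0.6437.
Bypass flow = 0.6437×2710 = 1744.4 tonne/day.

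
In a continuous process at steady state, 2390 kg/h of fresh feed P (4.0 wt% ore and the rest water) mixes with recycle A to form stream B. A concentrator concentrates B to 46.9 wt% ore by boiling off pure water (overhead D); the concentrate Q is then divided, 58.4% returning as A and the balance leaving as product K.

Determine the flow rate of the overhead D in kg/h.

2186 kg/h

Overall ore balance (none leaves overhead): ore in fresh feed = ore in product, i.e. 2390×0.040 = (1−0.584)·Q·0.469.
Q = 95.6/(0.469×0.416) = 490 kg/h.
Recycle A = 0.584×490 = 286.16 kg/h.
Combined feed B = 2390 + 286.16 = 2676.2 kg/h.
Overhead D = B − Q = 2676.2 − 490 = 2186.2 kg/h.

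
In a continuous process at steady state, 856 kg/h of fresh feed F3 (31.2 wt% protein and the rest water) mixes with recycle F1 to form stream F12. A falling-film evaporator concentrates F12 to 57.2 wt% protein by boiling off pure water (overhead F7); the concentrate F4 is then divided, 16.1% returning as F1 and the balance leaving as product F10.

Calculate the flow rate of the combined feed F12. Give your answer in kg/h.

Overall protein balance (none leaves overhead): protein in fresh feed = protein in product, i.e. 856×0.312 = (1−0.161)·F4·0.572.
F4 = 267.07/(0.572×0.839) = 556.51 kg/h.
Recycle F1 = 0.161×556.51 = 89.598 kg/h.
Combined feed F12 = 856 + 89.598 = 945.6 kg/h.

945.6 kg/h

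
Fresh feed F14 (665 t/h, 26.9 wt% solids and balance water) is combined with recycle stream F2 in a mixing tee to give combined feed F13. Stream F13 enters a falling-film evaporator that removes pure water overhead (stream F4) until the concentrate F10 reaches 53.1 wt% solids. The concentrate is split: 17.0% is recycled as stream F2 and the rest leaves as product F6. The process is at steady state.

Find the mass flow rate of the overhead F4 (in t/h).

328.1 t/h

Overall solids balance (none leaves overhead): solids in fresh feed = solids in product, i.e. 665×0.269 = (1−0.170)·F10·0.531.
F10 = 178.89/(0.531×0.830) = 405.88 t/h.
Recycle F2 = 0.170×405.88 = 69 t/h.
Combined feed F13 = 665 + 69 = 734 t/h.
Overhead F4 = F13 − F10 = 734 − 405.88 = 328.12 t/h.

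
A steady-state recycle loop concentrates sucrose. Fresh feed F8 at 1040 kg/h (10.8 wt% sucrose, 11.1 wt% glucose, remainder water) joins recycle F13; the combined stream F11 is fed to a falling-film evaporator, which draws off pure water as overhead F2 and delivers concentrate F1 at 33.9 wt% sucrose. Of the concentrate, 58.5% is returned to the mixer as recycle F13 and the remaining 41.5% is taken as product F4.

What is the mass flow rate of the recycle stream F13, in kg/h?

Overall sucrose balance (none leaves overhead): sucrose in fresh feed = sucrose in product, i.e. 1040×0.108 = (1−0.585)·F1·0.339.
F1 = 112.32/(0.339×0.415) = 798.38 kg/h.
Recycle F13 = 0.585×798.38 = 467.05 kg/h.

467.1 kg/h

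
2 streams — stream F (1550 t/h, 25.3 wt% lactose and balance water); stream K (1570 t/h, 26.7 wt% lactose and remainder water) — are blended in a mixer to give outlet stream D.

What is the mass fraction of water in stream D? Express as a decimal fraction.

Total flow out = 1550 + 1570 = 3120 t/h.
water in = 1550×0.747 + 1570×0.733 = 2308.7 t/h.
water mass fraction in D = 2308.7/3120 = 0.7400.

0.7400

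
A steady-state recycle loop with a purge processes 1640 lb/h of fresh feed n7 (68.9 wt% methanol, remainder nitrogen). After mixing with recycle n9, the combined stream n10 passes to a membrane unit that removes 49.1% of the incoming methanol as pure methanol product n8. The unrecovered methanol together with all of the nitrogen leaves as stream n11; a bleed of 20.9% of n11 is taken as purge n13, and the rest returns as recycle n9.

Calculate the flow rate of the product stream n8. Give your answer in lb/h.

928.7 lb/h

methanol in n10: m_A = 1640×0.689 + (1−0.209)·(1−0.491)·m_A, so m_A = 1130/0.5974 = 1891.5 lb/h.
Product n8 = 0.491×1891.5 = 928.74 lb/h.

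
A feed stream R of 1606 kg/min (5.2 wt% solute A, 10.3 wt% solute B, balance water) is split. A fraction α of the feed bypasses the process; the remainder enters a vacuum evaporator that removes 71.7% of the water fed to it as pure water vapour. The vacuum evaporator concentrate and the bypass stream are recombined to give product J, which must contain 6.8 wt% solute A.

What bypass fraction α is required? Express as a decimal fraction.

0.612

All 1606×0.052 = 83.512 kg/min of solute A reaches J, so J = 83.512/0.068 = 1228.1 kg/min and vapour = 377.88 kg/min.
The evaporator receives (1−α)·1606 of feed at 0.845 water and removes 0.717 of that water:
0.717×0.845×(1−α)×1606 = 377.88
(1−α) = 377.88/973.02 = 0.3884;  α = 0.6116.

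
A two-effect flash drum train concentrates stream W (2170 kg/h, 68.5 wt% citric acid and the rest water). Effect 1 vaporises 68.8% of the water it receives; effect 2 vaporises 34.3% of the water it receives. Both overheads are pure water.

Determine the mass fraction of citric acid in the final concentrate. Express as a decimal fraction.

water in feed = 2170×0.315 = 683.55 kg/h.
After stage 1: water left = (1−0.688)×683.55 = 213.27; stream total = 1699.7 kg/h.
After stage 2: water left = (1−0.343)×213.27 = 140.12; final concentrate = 1626.6 kg/h.
citric acid fraction = 1486.5/1626.6 = 0.914.

0.914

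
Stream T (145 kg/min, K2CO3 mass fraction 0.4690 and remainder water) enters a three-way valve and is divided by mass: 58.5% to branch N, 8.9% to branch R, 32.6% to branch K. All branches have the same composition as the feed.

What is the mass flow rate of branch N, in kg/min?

Branch N flow = 0.585×145 = 84.825 kg/min.

84.82 kg/min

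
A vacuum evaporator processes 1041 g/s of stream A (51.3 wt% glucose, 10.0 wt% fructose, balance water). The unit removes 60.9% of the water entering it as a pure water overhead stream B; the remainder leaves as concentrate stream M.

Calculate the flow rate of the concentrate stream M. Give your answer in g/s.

water entering = 1041×0.387 = 402.87 g/s; overhead removed = 0.609×402.87 = 245.35 g/s.
Concentrate = 1041 − 245.35 = 795.65 g/s.

795.7 g/s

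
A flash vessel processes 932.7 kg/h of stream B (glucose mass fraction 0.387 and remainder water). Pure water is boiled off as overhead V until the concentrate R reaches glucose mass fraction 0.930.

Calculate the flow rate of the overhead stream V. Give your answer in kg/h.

glucose is conserved: 932.7×0.387 = 360.95 kg/h all reports to the concentrate.
Concentrate = 360.95/(target fraction) = 388.12 kg/h.
Overhead = 932.7 − 388.12 = 544.58 kg/h.

544.6 kg/h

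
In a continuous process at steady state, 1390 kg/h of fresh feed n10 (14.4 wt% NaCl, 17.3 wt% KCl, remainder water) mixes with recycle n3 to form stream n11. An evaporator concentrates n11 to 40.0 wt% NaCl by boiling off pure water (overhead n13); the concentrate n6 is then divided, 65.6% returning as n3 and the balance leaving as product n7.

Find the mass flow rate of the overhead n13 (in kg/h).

889.6 kg/h

Overall NaCl balance (none leaves overhead): NaCl in fresh feed = NaCl in product, i.e. 1390×0.144 = (1−0.656)·n6·0.400.
n6 = 200.16/(0.400×0.344) = 1454.7 kg/h.
Recycle n3 = 0.656×1454.7 = 954.25 kg/h.
Combined feed n11 = 1390 + 954.25 = 2344.3 kg/h.
Overhead n13 = n11 − n6 = 2344.3 − 1454.7 = 889.6 kg/h.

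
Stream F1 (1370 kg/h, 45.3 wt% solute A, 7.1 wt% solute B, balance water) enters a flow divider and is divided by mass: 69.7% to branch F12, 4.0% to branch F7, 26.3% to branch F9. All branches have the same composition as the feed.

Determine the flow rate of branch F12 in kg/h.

Branch F12 flow = 0.697×1370 = 954.89 kg/h.

954.9 kg/h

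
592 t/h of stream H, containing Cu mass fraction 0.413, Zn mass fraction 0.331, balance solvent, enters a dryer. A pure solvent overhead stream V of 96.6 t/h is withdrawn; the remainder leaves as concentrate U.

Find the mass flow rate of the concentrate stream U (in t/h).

495.4 t/h

Concentrate = 592 − 96.6 = 495.4 t/h.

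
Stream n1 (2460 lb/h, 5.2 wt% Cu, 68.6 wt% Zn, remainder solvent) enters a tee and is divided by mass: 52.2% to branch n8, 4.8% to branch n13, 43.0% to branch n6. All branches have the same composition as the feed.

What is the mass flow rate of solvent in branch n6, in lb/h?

277.1 lb/h

Branch n6 total = 0.430×2460 = 1057.8 lb/h.
solvent in n6 = 0.262×1057.8 = 277.14 lb/h.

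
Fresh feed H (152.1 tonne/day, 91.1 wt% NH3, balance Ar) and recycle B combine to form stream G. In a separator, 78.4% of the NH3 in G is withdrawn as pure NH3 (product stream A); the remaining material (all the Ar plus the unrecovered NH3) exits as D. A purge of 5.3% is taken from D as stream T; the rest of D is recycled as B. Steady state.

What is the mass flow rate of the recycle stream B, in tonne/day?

277.5 tonne/day

Ar enters only via H and leaves only via the purge: 152.1×0.089 = 0.053×(Ar in D), and the separator passes all Ar, so Ar in G = Ar in D = 255.41 tonne/day.
NH3 in G: m_A = 152.1×0.911 + (1−0.053)·(1−0.784)·m_A, so m_A = 138.56/0.7954 = 174.2 tonne/day.
D = (1−0.784)×174.2 + 255.41 = 293.04 tonne/day.
Recycle B = (1−0.053)×293.04 = 277.51 tonne/day.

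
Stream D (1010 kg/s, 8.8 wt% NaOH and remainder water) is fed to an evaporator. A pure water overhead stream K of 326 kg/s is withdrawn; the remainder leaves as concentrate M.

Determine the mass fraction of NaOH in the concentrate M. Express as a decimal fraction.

0.130

NaOH is not removed: 1010×0.088 = 88.88 kg/s of NaOH enters M.
Concentrate = 1010 − 326 = 684 kg/s.
Mass fraction = 88.88/684 = 0.130.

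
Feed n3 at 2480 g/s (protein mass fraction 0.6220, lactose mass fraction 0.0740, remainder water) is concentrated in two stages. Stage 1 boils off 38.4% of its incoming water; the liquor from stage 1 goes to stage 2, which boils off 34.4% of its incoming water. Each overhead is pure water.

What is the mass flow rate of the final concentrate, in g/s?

water in feed = 2480×0.304 = 753.92 g/s.
After stage 1: water left = (1−0.384)×753.92 = 464.41; stream total = 2190.5 g/s.
After stage 2: water left = (1−0.344)×464.41 = 304.66; final concentrate = 2030.7 g/s.

2031 g/s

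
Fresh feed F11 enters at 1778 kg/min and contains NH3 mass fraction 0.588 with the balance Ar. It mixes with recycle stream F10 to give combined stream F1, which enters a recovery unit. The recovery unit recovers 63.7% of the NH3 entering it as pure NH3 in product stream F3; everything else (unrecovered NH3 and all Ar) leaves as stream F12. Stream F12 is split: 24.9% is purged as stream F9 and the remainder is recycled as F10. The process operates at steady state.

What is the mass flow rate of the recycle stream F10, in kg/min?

2601 kg/min

Ar enters only via F11 and leaves only via the purge: 1778×0.412 = 0.249×(Ar in F12), and the recovery unit passes all Ar, so Ar in F1 = Ar in F12 = 2941.9 kg/min.
NH3 in F1: m_A = 1778×0.588 + (1−0.249)·(1−0.637)·m_A, so m_A = 1045.5/0.7274 = 1437.3 kg/min.
F12 = (1−0.637)×1437.3 + 2941.9 = 3463.6 kg/min.
Recycle F10 = (1−0.249)×3463.6 = 2601.2 kg/min.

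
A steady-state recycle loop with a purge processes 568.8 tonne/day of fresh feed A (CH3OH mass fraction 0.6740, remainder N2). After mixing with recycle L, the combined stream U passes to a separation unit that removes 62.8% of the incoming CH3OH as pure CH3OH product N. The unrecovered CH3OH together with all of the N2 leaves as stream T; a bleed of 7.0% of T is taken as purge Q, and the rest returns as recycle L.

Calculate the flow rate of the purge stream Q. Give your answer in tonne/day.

200.7 tonne/day

N2 enters only via A and leaves only via the purge: 568.8×0.326 = 0.070×(N2 in T), and the separation unit passes all N2, so N2 in U = N2 in T = 2649 tonne/day.
CH3OH in U: m_A = 568.8×0.674 + (1−0.070)·(1−0.628)·m_A, so m_A = 383.37/0.6540 = 586.16 tonne/day.
T = (1−0.628)×586.16 + 2649 = 2867 tonne/day.
Purge Q = 0.070×2867 = 200.69 tonne/day.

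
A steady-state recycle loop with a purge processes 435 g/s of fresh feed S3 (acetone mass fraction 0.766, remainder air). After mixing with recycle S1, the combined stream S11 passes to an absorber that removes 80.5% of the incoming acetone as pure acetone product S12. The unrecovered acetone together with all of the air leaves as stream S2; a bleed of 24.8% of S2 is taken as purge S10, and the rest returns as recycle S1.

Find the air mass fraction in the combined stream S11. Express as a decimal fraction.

air enters only via S3 and leaves only via the purge: 435×0.234 = 0.248×(air in S2), and the absorber passes all air, so air in S11 = air in S2 = 410.44 g/s.
acetone in S11: m_A = 435×0.766 + (1−0.248)·(1−0.805)·m_A, so m_A = 333.21/0.8534 = 390.47 g/s.
S11 = 390.47 + 410.44 = 800.91 g/s.
air fraction in S11 = 410.44/800.91 = 0.512.

0.512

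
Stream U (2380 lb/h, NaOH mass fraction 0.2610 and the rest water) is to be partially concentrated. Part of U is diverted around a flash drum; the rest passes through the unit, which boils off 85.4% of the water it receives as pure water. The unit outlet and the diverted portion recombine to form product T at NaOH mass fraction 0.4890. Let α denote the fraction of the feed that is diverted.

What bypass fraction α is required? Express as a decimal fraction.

All 2380×0.261 = 621.18 lb/h of NaOH reaches T, so T = 621.18/0.489 = 1270.3 lb/h and vapour = 1109.7 lb/h.
The evaporator receives (1−α)·2380 of feed at 0.739 water and removes 0.854 of that water:
0.854×0.739×(1−α)×2380 = 1109.7
(1−α) = 1109.7/1502 = 0.7388;  α = 0.2612.

0.261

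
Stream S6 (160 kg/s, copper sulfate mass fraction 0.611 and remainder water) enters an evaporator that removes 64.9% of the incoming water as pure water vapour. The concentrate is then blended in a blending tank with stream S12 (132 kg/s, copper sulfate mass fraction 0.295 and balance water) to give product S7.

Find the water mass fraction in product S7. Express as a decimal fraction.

Vapour removed = 0.649×0.389×160 = 40.394 kg/s; concentrate = 119.61 kg/s.
water reaching the mixer = 21.846 (from concentrate) + 132×0.705 = 114.91 kg/s.
Product flow = 119.61 + 132 = 251.61 kg/s; water fraction = 0.457.

0.457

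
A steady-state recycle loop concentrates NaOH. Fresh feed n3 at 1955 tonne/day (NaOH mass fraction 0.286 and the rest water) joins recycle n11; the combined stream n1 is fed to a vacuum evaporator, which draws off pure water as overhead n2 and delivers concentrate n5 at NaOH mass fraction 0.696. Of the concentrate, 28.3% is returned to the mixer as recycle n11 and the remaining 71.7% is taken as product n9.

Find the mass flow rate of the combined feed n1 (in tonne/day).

2272 tonne/day

Overall NaOH balance (none leaves overhead): NaOH in fresh feed = NaOH in product, i.e. 1955×0.286 = (1−0.283)·n5·0.696.
n5 = 559.13/(0.696×0.717) = 1120.4 tonne/day.
Recycle n11 = 0.283×1120.4 = 317.08 tonne/day.
Combined feed n1 = 1955 + 317.08 = 2272.1 tonne/day.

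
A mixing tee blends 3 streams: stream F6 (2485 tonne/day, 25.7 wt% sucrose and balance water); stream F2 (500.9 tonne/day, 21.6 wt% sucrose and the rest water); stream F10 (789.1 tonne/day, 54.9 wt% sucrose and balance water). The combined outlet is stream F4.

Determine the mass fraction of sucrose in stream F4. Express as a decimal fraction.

Total flow out = 2485 + 500.9 + 789.1 = 3775 tonne/day.
sucrose in = 2485×0.257 + 500.9×0.216 + 789.1×0.549 = 1180.1 tonne/day.
sucrose mass fraction in F4 = 1180.1/3775 = 0.313.

0.313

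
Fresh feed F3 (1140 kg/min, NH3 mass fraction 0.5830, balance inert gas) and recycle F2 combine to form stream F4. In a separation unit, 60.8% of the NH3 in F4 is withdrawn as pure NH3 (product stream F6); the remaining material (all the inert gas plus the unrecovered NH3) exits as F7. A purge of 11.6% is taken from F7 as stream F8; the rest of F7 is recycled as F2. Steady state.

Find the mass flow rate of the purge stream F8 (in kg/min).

521.6 kg/min

inert gas enters only via F3 and leaves only via the purge: 1140×0.417 = 0.116×(inert gas in F7), and the separation unit passes all inert gas, so inert gas in F4 = inert gas in F7 = 4098.1 kg/min.
NH3 in F4: m_A = 1140×0.583 + (1−0.116)·(1−0.608)·m_A, so m_A = 664.62/0.6535 = 1017.1 kg/min.
F7 = (1−0.608)×1017.1 + 4098.1 = 4496.8 kg/min.
Purge F8 = 0.116×4496.8 = 521.63 kg/min.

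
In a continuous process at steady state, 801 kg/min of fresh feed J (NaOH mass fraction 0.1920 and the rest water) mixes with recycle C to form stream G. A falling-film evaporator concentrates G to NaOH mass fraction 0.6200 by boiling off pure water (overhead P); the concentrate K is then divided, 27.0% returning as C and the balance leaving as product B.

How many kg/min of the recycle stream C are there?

Overall NaOH balance (none leaves overhead): NaOH in fresh feed = NaOH in product, i.e. 801×0.192 = (1−0.270)·K·0.620.
K = 153.79/(0.620×0.730) = 339.8 kg/min.
Recycle C = 0.270×339.8 = 91.745 kg/min.

91.75 kg/min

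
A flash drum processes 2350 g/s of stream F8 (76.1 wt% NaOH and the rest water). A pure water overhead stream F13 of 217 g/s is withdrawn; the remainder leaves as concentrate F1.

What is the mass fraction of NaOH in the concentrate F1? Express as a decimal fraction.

NaOH is not removed: 2350×0.761 = 1788.4 g/s of NaOH enters F1.
Concentrate = 2350 − 217 = 2133 g/s.
Mass fraction = 1788.4/2133 = 0.8384.

0.8384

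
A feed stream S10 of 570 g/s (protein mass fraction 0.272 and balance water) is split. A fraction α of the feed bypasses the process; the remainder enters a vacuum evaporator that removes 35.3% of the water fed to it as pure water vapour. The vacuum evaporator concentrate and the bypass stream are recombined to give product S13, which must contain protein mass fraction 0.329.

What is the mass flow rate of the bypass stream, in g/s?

All 570×0.272 = 155.04 g/s of protein reaches S13, so S13 = 155.04/0.329 = 471.25 g/s and vapour = 98.754 g/s.
The evaporator receives (1−α)·570 of feed at 0.728 water and removes 0.353 of that water:
0.353×0.728×(1−α)×570 = 98.754
(1−α) = 98.754/146.48 = 0.6742;  α = 0.3258.
Bypass flow = 0.3258×570 = 185.72 g/s.

185.7 g/s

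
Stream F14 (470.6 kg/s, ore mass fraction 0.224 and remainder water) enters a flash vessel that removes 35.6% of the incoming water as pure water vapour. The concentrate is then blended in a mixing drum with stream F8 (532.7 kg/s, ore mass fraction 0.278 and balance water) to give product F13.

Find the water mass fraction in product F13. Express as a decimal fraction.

Vapour removed = 0.356×0.776×470.6 = 130.01 kg/s; concentrate = 340.59 kg/s.
water reaching the mixer = 235.18 (from concentrate) + 532.7×0.722 = 619.79 kg/s.
Product flow = 340.59 + 532.7 = 873.29 kg/s; water fraction = 0.710.

0.710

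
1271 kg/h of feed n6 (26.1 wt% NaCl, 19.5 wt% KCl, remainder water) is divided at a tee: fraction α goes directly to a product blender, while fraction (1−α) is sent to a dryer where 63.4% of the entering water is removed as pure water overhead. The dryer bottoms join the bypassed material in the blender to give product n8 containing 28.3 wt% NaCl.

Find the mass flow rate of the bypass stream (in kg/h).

984.5 kg/h

All 1271×0.261 = 331.73 kg/h of NaCl reaches n8, so n8 = 331.73/0.283 = 1172.2 kg/h and vapour = 98.806 kg/h.
The evaporator receives (1−α)·1271 of feed at 0.544 water and removes 0.634 of that water:
0.634×0.544×(1−α)×1271 = 98.806
(1−α) = 98.806/438.36 = 0.2254;  α = 0.7746.
Bypass flow = 0.7746×1271 = 984.52 kg/h.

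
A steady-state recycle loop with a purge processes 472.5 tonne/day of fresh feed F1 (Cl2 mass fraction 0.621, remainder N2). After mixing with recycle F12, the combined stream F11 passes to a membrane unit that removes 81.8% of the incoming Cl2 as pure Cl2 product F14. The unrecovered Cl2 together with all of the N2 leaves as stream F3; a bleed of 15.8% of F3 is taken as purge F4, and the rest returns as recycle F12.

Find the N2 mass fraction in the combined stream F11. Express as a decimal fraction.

N2 enters only via F1 and leaves only via the purge: 472.5×0.379 = 0.158×(N2 in F3), and the membrane unit passes all N2, so N2 in F11 = N2 in F3 = 1133.4 tonne/day.
Cl2 in F11: m_A = 472.5×0.621 + (1−0.158)·(1−0.818)·m_A, so m_A = 293.42/0.8468 = 346.53 tonne/day.
F11 = 346.53 + 1133.4 = 1479.9 tonne/day.
N2 fraction in F11 = 1133.4/1479.9 = 0.766.

0.766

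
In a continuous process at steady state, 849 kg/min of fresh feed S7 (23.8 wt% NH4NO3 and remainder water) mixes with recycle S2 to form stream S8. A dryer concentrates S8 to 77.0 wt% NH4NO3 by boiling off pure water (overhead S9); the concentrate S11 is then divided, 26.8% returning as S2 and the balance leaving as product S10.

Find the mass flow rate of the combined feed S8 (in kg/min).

Overall NH4NO3 balance (none leaves overhead): NH4NO3 in fresh feed = NH4NO3 in product, i.e. 849×0.238 = (1−0.268)·S11·0.770.
S11 = 202.06/(0.770×0.732) = 358.49 kg/min.
Recycle S2 = 0.268×358.49 = 96.077 kg/min.
Combined feed S8 = 849 + 96.077 = 945.08 kg/min.

945.1 kg/min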